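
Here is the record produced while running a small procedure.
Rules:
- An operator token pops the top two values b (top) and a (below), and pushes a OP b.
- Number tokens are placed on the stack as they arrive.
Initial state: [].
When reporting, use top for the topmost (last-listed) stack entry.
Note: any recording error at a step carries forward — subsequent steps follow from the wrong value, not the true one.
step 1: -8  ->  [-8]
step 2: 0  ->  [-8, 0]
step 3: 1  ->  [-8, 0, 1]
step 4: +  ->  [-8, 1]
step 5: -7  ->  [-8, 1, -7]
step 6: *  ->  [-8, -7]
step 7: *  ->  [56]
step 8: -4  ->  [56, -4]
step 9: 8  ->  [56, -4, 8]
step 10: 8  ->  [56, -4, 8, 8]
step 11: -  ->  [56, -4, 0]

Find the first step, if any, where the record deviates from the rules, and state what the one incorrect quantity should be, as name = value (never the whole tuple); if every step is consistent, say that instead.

Recomputing the run from the initial state:
step 1: [-8]
step 2: [-8, 0]
step 3: [-8, 0, 1]
step 4: [-8, 1]
step 5: [-8, 1, -7]
step 6: [-8, -7]
step 7: [56]
step 8: [56, -4]
step 9: [56, -4, 8]
step 10: [56, -4, 8, 8]
step 11: [56, -4, 0]
This matches the record at every step.

no error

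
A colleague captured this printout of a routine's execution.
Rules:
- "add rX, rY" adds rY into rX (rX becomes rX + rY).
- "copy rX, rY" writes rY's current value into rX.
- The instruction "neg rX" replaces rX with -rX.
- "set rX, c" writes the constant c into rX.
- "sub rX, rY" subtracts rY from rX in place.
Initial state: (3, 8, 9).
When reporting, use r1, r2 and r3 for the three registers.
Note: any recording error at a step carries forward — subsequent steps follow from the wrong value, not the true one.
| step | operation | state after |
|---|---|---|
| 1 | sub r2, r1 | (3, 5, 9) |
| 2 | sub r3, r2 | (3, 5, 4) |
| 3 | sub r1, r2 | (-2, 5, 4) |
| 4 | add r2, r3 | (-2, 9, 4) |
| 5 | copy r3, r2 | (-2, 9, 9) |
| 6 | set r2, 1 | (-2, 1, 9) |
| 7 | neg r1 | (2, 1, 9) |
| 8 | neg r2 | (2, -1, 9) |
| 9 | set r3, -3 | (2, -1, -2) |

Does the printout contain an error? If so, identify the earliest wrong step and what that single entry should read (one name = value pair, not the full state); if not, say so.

step 9, r3 = -3

Step 1: r2 = 8 - 3 = 5 — matches.
Step 2: r3 = 9 - 5 = 4 — agrees with the printout.
Step 3: r1 = 3 - 5 = -2 — exactly as logged.
Step 4: r2 = 5 + 4 = 9 — in agreement.
Step 5: r3 = 9 — same as recorded.
Step 6: r2 = 1 — checks out.
Step 7: r1 = -(-2) = 2 — same as recorded.
Step 8: r2 = -(1) = -1 — matches.
Step 9: r3 = -3 — not what was recorded.
So the first discrepancy is step 9, where the right value is r3 = -3.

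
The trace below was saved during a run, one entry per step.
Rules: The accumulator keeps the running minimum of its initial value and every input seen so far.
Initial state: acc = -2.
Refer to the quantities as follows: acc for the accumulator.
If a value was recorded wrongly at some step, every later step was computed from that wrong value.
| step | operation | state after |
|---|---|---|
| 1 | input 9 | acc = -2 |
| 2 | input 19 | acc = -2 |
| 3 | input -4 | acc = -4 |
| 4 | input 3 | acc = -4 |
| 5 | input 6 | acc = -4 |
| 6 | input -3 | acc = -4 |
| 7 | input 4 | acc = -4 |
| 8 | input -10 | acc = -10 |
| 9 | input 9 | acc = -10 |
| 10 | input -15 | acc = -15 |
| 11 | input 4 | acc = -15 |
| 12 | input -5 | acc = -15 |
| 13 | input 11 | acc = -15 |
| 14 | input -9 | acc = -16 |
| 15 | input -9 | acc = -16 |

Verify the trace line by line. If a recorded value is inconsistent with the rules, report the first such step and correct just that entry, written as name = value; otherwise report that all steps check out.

step 14, acc = -15

step 1: acc = min(-2, 9) = -2 -> no discrepancy
step 2: acc = min(-2, 19) = -2 -> checks out
step 3: acc = min(-2, -4) = -4 -> no discrepancy
step 4: acc = min(-4, 3) = -4 -> consistent with the trace
step 5: acc = min(-4, 6) = -4 -> confirmed correct
step 6: acc = min(-4, -3) = -4 -> verified
step 7: acc = min(-4, 4) = -4 -> verified
step 8: acc = min(-4, -10) = -10 -> agrees with the trace
step 9: acc = min(-10, 9) = -10 -> consistent with the trace
step 10: acc = min(-10, -15) = -15 -> agrees with the trace
step 11: acc = min(-15, 4) = -15 -> consistent with the trace
step 12: acc = min(-15, -5) = -15 -> consistent with the trace
step 13: acc = min(-15, 11) = -15 -> no discrepancy
step 14: acc = min(-15, -9) = -15 -> a discrepancy with the trace
First deviation found at step 14; the corrected entry is acc = -15.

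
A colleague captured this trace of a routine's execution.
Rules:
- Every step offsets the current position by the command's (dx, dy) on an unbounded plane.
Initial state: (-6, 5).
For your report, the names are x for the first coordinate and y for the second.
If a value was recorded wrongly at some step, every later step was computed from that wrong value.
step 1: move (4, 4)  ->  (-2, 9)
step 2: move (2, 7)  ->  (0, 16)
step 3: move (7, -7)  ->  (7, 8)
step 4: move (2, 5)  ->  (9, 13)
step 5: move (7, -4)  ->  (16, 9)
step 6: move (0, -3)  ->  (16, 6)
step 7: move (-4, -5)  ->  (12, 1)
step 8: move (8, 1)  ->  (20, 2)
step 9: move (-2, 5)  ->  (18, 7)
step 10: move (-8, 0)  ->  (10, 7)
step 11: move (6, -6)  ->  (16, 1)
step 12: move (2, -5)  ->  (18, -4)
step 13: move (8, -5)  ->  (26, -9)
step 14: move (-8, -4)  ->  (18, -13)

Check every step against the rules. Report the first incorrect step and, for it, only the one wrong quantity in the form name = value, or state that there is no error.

1. x = -6 + (4) = -2, y = 5 + (4) = 9 (consistent with the trace)
2. x = -2 + (2) = 0, y = 9 + (7) = 16 (consistent with the trace)
3. x = 0 + (7) = 7, y = 16 + (-7) = 9 (the recorded entry deviates here)
First incorrect step: 3; the correct value is y = 9.

step 3, y = 9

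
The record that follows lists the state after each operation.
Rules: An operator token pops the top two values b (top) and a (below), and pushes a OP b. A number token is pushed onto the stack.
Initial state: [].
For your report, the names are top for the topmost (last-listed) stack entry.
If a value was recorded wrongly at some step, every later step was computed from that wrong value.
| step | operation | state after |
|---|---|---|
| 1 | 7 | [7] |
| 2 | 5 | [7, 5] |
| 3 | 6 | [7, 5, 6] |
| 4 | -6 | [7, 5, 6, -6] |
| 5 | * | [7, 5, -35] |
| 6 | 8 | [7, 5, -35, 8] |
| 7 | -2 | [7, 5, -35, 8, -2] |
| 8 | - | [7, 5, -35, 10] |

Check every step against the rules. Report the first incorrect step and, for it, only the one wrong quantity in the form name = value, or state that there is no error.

step 5, top = -36

step 1: push 7: top = 7 -> no discrepancy
step 2: push 5: top = 5 -> exactly as logged
step 3: push 6: top = 6 -> matches
step 4: push -6: top = -6 -> agrees with the record
step 5: 6 * -6 = -36 -> the record has a different value
Conclusion: step 5 carries the first error; the entry should be top = -36.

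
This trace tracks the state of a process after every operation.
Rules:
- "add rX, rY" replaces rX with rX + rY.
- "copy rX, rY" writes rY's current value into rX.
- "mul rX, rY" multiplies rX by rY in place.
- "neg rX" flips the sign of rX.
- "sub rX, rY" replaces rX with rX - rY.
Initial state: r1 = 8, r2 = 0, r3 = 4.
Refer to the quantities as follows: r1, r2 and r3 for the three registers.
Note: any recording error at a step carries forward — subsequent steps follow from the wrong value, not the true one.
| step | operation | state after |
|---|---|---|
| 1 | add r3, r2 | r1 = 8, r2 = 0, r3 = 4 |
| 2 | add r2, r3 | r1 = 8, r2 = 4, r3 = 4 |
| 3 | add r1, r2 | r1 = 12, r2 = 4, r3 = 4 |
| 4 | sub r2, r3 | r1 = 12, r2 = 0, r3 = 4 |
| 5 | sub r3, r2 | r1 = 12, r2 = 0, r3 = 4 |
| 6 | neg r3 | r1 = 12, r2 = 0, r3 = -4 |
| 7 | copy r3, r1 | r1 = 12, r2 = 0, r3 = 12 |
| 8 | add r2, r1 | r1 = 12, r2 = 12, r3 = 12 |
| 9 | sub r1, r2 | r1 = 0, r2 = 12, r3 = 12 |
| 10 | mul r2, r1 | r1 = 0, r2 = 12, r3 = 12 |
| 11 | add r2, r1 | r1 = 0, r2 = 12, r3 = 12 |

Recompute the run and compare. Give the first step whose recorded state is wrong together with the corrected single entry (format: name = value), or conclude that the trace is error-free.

Recomputing the run from the initial state:
step 1: r1 = 8, r2 = 0, r3 = 4
step 2: r1 = 8, r2 = 4, r3 = 4
step 3: r1 = 12, r2 = 4, r3 = 4
step 4: r1 = 12, r2 = 0, r3 = 4
step 5: r1 = 12, r2 = 0, r3 = 4
step 6: r1 = 12, r2 = 0, r3 = -4
step 7: r1 = 12, r2 = 0, r3 = 12
step 8: r1 = 12, r2 = 12, r3 = 12
step 9: r1 = 0, r2 = 12, r3 = 12
step 10: r1 = 0, r2 = 0, r3 = 12
step 11: r1 = 0, r2 = 0, r3 = 12
The first disagreement with the trace is at step 10, where the value should be r2 = 0.

step 10, r2 = 0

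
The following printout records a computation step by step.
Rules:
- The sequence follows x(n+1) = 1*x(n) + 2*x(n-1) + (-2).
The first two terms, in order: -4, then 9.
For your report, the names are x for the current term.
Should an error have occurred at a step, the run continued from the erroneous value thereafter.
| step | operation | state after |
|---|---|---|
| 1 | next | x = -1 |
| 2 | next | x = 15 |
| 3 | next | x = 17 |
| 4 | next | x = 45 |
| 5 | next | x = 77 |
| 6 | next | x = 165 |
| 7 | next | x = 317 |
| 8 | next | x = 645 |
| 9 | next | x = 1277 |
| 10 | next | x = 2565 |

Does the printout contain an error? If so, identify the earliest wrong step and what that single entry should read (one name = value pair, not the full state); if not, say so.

step 3, x = 11

Step 1: x = 1*(9) + (2)*(-4) + (-2) = -1 — consistent with the printout.
Step 2: x = 1*(-1) + (2)*(9) + (-2) = 15 — agrees with the printout.
Step 3: x = 1*(15) + (2)*(-1) + (-2) = 11 — not what was recorded.
First incorrect step: 3; the correct value is x = 11.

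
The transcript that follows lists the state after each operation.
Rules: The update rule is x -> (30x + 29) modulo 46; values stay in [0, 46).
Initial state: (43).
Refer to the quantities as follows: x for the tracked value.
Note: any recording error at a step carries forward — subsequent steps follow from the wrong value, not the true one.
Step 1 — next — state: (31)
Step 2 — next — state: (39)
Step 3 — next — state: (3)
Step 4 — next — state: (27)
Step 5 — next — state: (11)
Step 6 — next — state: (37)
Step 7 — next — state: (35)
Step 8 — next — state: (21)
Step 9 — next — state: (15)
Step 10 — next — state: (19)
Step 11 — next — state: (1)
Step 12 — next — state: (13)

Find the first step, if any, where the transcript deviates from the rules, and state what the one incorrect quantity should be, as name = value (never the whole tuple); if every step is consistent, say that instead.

no error

1. x = (30*43 + 29) mod 46 = 31 (no discrepancy)
2. x = (30*31 + 29) mod 46 = 39 (exactly as logged)
3. x = (30*39 + 29) mod 46 = 3 (matches)
4. x = (30*3 + 29) mod 46 = 27 (exactly as logged)
5. x = (30*27 + 29) mod 46 = 11 (same as recorded)
6. x = (30*11 + 29) mod 46 = 37 (matches)
7. x = (30*37 + 29) mod 46 = 35 (verified)
8. x = (30*35 + 29) mod 46 = 21 (in agreement)
9. x = (30*21 + 29) mod 46 = 15 (exactly as logged)
10. x = (30*15 + 29) mod 46 = 19 (verified)
11. x = (30*19 + 29) mod 46 = 1 (exactly as logged)
12. x = (30*1 + 29) mod 46 = 13 (consistent with the transcript)
The recomputation confirms every line.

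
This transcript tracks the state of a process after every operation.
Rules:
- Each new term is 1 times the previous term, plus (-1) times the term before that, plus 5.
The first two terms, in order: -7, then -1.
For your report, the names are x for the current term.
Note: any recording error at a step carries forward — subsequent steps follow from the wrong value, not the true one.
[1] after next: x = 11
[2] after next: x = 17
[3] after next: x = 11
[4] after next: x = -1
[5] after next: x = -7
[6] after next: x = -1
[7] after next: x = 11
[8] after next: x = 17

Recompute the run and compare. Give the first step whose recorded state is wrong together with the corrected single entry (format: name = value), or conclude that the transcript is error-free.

1. x = 1*(-1) + (-1)*(-7) + (5) = 11 (no discrepancy)
2. x = 1*(11) + (-1)*(-1) + (5) = 17 (agrees with the transcript)
3. x = 1*(17) + (-1)*(11) + (5) = 11 (matches)
4. x = 1*(11) + (-1)*(17) + (5) = -1 (no discrepancy)
5. x = 1*(-1) + (-1)*(11) + (5) = -7 (verified)
6. x = 1*(-7) + (-1)*(-1) + (5) = -1 (in agreement)
7. x = 1*(-1) + (-1)*(-7) + (5) = 11 (same as recorded)
8. x = 1*(11) + (-1)*(-1) + (5) = 17 (matches)
Every step is consistent.

no error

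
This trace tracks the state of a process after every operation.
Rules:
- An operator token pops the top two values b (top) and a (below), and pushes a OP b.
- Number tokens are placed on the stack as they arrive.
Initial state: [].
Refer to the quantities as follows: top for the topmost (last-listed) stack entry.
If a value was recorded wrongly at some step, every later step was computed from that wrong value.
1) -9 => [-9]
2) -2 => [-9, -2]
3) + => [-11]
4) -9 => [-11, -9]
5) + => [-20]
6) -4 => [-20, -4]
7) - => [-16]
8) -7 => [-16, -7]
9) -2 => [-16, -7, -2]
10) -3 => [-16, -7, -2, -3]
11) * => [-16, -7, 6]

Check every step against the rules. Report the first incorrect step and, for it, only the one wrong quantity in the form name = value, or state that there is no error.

no error

step 1: push -9: top = -9 -> same as recorded
step 2: push -2: top = -2 -> no discrepancy
step 3: -9 + -2 = -11 -> matches
step 4: push -9: top = -9 -> consistent with the trace
step 5: -11 + -9 = -20 -> no discrepancy
step 6: push -4: top = -4 -> no discrepancy
step 7: -20 - -4 = -16 -> exactly as logged
step 8: push -7: top = -7 -> checks out
step 9: push -2: top = -2 -> no discrepancy
step 10: push -3: top = -3 -> agrees with the trace
step 11: -2 * -3 = 6 -> verified
Each recorded entry agrees with the recomputation.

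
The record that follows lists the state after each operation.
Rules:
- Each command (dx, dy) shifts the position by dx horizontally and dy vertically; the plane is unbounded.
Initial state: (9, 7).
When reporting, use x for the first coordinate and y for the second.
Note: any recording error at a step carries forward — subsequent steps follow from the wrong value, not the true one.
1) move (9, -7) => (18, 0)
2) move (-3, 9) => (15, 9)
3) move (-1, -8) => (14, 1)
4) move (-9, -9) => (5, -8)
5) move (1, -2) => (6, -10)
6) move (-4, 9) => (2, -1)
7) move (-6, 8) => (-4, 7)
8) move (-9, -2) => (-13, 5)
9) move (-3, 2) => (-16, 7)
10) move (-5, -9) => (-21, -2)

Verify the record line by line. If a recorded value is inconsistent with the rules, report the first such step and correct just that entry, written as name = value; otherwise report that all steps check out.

Step 1: x = 9 + (9) = 18, y = 7 + (-7) = 0 — matches.
Step 2: x = 18 + (-3) = 15, y = 0 + (9) = 9 — confirmed correct.
Step 3: x = 15 + (-1) = 14, y = 9 + (-8) = 1 — verified.
Step 4: x = 14 + (-9) = 5, y = 1 + (-9) = -8 — exactly as logged.
Step 5: x = 5 + (1) = 6, y = -8 + (-2) = -10 — exactly as logged.
Step 6: x = 6 + (-4) = 2, y = -10 + (9) = -1 — same as recorded.
Step 7: x = 2 + (-6) = -4, y = -1 + (8) = 7 — verified.
Step 8: x = -4 + (-9) = -13, y = 7 + (-2) = 5 — checks out.
Step 9: x = -13 + (-3) = -16, y = 5 + (2) = 7 — agrees with the record.
Step 10: x = -16 + (-5) = -21, y = 7 + (-9) = -2 — same as recorded.
No step deviates from the rules.

no error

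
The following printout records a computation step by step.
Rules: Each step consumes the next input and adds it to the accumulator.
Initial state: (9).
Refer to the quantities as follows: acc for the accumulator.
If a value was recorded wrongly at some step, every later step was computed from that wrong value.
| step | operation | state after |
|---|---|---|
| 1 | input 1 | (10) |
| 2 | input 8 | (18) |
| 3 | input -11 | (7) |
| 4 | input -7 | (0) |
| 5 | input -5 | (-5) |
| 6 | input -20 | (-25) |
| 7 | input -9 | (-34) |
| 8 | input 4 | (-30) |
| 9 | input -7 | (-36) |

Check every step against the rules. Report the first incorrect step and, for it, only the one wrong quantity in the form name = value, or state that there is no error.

step 9, acc = -37

Step 1: acc = 9 + 1 = 10 — checks out.
Step 2: acc = 10 + 8 = 18 — verified.
Step 3: acc = 18 + -11 = 7 — confirmed correct.
Step 4: acc = 7 + -7 = 0 — matches.
Step 5: acc = 0 + -5 = -5 — confirmed correct.
Step 6: acc = -5 + -20 = -25 — same as recorded.
Step 7: acc = -25 + -9 = -34 — same as recorded.
Step 8: acc = -34 + 4 = -30 — verified.
Step 9: acc = -30 + -7 = -37 — the printout has a different value.
The earliest wrong entry is at step 9: it should read acc = -37.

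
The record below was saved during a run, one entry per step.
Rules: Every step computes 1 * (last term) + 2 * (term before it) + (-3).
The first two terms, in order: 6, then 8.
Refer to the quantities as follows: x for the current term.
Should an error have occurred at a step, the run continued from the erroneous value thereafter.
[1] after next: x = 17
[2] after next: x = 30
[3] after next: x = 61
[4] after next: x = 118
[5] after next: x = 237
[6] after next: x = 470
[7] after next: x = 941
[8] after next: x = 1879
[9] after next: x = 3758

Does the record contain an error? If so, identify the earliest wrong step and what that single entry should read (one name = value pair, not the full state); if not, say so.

step 8, x = 1878

Recomputing the run from the initial state:
step 1: x = 17
step 2: x = 30
step 3: x = 61
step 4: x = 118
step 5: x = 237
step 6: x = 470
step 7: x = 941
step 8: x = 1878
step 9: x = 3757
The first disagreement with the record is at step 8, where the value should be x = 1878.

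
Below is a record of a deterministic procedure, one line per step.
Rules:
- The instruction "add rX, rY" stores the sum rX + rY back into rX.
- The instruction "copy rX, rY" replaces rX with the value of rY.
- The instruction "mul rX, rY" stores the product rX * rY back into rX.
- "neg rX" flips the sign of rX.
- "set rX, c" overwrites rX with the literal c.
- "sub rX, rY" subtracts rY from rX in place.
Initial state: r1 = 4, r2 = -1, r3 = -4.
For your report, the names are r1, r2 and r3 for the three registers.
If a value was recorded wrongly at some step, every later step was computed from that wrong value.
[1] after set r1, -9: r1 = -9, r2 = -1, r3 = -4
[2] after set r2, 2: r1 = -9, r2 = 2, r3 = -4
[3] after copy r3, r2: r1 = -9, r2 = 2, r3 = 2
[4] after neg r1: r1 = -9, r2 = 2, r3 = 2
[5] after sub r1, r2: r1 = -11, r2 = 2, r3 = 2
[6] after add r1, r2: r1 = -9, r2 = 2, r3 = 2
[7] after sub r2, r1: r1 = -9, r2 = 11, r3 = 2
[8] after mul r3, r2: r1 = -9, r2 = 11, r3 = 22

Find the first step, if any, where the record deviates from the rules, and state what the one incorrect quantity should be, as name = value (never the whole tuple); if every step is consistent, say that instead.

Recomputing the run from the initial state:
step 1: r1 = -9, r2 = -1, r3 = -4
step 2: r1 = -9, r2 = 2, r3 = -4
step 3: r1 = -9, r2 = 2, r3 = 2
step 4: r1 = 9, r2 = 2, r3 = 2
step 5: r1 = 7, r2 = 2, r3 = 2
step 6: r1 = 9, r2 = 2, r3 = 2
step 7: r1 = 9, r2 = -7, r3 = 2
step 8: r1 = 9, r2 = -7, r3 = -14
The first disagreement with the record is at step 4, where the value should be r1 = 9.

step 4, r1 = 9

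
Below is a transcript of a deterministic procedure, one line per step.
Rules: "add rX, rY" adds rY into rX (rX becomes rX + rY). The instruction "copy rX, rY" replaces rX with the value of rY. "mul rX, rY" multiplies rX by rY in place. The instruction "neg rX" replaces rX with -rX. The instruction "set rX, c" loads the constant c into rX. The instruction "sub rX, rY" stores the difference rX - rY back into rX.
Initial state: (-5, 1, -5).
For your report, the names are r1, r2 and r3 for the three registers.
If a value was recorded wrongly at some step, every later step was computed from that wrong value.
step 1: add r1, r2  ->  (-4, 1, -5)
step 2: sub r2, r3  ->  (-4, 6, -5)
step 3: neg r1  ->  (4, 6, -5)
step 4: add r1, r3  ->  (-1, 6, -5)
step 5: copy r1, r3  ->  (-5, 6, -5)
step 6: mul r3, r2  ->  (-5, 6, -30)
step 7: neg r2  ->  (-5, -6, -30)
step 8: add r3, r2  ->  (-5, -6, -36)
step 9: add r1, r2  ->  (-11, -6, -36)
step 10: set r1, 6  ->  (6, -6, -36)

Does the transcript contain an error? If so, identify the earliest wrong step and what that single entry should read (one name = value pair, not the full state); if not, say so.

no error

Step 1: r1 = -5 + 1 = -4 — matches.
Step 2: r2 = 1 - -5 = 6 — exactly as logged.
Step 3: r1 = -(-4) = 4 — consistent with the transcript.
Step 4: r1 = 4 + -5 = -1 — consistent with the transcript.
Step 5: r1 = -5 — verified.
Step 6: r3 = -5 * 6 = -30 — agrees with the transcript.
Step 7: r2 = -(6) = -6 — no discrepancy.
Step 8: r3 = -30 + -6 = -36 — no discrepancy.
Step 9: r1 = -5 + -6 = -11 — in agreement.
Step 10: r1 = 6 — agrees with the transcript.
Each recorded entry agrees with the recomputation.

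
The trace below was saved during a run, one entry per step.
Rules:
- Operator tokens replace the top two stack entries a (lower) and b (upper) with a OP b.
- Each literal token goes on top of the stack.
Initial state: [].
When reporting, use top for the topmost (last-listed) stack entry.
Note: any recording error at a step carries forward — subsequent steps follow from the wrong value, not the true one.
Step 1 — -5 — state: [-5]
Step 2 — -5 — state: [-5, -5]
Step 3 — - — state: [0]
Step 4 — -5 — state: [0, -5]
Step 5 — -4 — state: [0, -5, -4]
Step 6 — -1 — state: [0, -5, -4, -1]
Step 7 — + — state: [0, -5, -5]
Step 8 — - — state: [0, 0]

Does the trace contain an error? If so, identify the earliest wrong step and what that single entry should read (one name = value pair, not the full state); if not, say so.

no error

Recomputing the run from the initial state:
step 1: [-5]
step 2: [-5, -5]
step 3: [0]
step 4: [0, -5]
step 5: [0, -5, -4]
step 6: [0, -5, -4, -1]
step 7: [0, -5, -5]
step 8: [0, 0]
This matches the trace at every step.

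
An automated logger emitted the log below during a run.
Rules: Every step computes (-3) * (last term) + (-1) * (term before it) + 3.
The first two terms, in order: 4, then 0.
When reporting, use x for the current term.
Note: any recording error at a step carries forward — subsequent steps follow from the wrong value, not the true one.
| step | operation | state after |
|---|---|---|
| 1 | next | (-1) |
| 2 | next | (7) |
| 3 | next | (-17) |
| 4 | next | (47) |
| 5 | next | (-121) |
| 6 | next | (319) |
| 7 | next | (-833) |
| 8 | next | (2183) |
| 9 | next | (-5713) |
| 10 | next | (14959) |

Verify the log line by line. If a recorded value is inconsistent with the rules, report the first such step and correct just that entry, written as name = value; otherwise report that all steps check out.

step 2, x = 6

Recomputing the run from the initial state:
step 1: x = -1
step 2: x = 6
step 3: x = -14
step 4: x = 39
step 5: x = -100
step 6: x = 264
step 7: x = -689
step 8: x = 1806
step 9: x = -4726
step 10: x = 12375
The first disagreement with the log is at step 2, where the value should be x = 6.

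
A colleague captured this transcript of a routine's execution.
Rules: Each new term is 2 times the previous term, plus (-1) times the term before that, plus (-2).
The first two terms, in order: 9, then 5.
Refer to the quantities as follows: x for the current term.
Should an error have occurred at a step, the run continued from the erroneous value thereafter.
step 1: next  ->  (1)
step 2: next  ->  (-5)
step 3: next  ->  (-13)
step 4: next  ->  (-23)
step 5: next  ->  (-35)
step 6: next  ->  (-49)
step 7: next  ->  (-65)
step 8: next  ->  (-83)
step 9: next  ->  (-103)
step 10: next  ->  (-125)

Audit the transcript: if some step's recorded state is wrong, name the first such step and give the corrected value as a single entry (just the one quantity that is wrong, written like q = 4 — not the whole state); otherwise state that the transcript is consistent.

step 1, x = -1

Step 1: x = 2*(5) + (-1)*(9) + (-2) = -1 — not what was recorded.
Step 1 is the first one off; corrected, x = -1.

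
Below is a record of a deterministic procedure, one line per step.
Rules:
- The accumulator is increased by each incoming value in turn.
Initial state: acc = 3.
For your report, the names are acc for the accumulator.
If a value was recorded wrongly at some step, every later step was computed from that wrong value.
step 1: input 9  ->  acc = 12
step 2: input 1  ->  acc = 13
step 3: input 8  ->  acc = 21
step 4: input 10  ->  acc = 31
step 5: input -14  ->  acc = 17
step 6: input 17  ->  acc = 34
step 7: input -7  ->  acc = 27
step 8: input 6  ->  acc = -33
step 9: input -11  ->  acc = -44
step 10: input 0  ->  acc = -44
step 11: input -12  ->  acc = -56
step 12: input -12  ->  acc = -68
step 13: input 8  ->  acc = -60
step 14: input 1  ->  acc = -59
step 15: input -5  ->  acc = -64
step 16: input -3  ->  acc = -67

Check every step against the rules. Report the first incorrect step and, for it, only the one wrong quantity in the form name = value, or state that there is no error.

1. acc = 3 + 9 = 12 (same as recorded)
2. acc = 12 + 1 = 13 (checks out)
3. acc = 13 + 8 = 21 (agrees with the record)
4. acc = 21 + 10 = 31 (verified)
5. acc = 31 + -14 = 17 (exactly as logged)
6. acc = 17 + 17 = 34 (consistent with the record)
7. acc = 34 + -7 = 27 (no discrepancy)
8. acc = 27 + 6 = 33 (the record has a different value)
So the first discrepancy is step 8, where the right value is acc = 33.

step 8, acc = 33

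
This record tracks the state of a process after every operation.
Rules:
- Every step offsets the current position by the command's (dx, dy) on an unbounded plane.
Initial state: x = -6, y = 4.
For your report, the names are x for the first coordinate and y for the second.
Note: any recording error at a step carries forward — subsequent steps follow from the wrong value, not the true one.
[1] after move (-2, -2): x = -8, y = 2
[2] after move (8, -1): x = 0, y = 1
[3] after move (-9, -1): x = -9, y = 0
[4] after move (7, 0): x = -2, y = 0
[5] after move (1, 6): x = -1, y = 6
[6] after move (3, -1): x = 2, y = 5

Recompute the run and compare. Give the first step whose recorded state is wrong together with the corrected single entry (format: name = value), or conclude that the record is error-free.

Recomputing the run from the initial state:
step 1: x = -8, y = 2
step 2: x = 0, y = 1
step 3: x = -9, y = 0
step 4: x = -2, y = 0
step 5: x = -1, y = 6
step 6: x = 2, y = 5
This matches the record at every step.

no error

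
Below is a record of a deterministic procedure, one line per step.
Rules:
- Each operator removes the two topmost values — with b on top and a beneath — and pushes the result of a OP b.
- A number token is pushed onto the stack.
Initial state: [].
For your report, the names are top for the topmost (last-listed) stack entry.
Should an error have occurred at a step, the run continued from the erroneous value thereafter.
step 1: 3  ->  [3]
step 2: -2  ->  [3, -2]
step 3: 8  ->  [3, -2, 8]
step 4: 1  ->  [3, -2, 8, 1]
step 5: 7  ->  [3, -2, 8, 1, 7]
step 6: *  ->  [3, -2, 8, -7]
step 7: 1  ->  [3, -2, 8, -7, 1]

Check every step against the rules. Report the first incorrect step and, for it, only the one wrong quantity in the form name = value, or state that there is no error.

step 6, top = 7

Recomputing the run from the initial state:
step 1: [3]
step 2: [3, -2]
step 3: [3, -2, 8]
step 4: [3, -2, 8, 1]
step 5: [3, -2, 8, 1, 7]
step 6: [3, -2, 8, 7]
step 7: [3, -2, 8, 7, 1]
The first disagreement with the record is at step 6, where the value should be top = 7.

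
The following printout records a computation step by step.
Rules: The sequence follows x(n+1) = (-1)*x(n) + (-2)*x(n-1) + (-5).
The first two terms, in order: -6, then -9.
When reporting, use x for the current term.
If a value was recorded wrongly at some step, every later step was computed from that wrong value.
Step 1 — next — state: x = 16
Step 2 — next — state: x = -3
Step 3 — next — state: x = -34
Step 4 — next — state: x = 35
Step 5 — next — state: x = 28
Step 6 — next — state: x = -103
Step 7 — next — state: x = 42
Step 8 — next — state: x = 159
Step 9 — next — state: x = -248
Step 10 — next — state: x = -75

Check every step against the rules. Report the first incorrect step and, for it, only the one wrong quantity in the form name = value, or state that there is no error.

no error

step 1: x = -1*(-9) + (-2)*(-6) + (-5) = 16 -> checks out
step 2: x = -1*(16) + (-2)*(-9) + (-5) = -3 -> checks out
step 3: x = -1*(-3) + (-2)*(16) + (-5) = -34 -> exactly as logged
step 4: x = -1*(-34) + (-2)*(-3) + (-5) = 35 -> same as recorded
step 5: x = -1*(35) + (-2)*(-34) + (-5) = 28 -> verified
step 6: x = -1*(28) + (-2)*(35) + (-5) = -103 -> checks out
step 7: x = -1*(-103) + (-2)*(28) + (-5) = 42 -> exactly as logged
step 8: x = -1*(42) + (-2)*(-103) + (-5) = 159 -> confirmed correct
step 9: x = -1*(159) + (-2)*(42) + (-5) = -248 -> matches
step 10: x = -1*(-248) + (-2)*(159) + (-5) = -75 -> in agreement
No step deviates from the rules.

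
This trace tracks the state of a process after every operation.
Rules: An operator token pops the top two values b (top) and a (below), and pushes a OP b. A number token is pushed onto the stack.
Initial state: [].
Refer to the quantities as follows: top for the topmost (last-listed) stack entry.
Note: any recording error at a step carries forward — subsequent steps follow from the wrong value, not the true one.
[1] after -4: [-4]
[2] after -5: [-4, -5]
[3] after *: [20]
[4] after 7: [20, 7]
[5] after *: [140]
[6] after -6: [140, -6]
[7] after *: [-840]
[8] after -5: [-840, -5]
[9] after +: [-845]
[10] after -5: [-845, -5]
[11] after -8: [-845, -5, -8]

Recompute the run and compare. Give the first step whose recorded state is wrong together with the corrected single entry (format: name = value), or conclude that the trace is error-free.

Recomputing the run from the initial state:
step 1: [-4]
step 2: [-4, -5]
step 3: [20]
step 4: [20, 7]
step 5: [140]
step 6: [140, -6]
step 7: [-840]
step 8: [-840, -5]
step 9: [-845]
step 10: [-845, -5]
step 11: [-845, -5, -8]
This matches the trace at every step.

no error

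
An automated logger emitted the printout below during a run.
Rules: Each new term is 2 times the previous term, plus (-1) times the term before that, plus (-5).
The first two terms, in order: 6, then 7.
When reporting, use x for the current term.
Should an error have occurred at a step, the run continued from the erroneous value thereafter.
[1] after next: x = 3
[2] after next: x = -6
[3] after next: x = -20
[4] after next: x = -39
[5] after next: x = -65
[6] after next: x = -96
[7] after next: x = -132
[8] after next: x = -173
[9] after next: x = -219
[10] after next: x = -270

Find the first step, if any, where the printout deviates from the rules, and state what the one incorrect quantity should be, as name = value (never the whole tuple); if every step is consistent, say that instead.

step 5, x = -63

Recomputing the run from the initial state:
step 1: x = 3
step 2: x = -6
step 3: x = -20
step 4: x = -39
step 5: x = -63
step 6: x = -92
step 7: x = -126
step 8: x = -165
step 9: x = -209
step 10: x = -258
The first disagreement with the printout is at step 5, where the value should be x = -63.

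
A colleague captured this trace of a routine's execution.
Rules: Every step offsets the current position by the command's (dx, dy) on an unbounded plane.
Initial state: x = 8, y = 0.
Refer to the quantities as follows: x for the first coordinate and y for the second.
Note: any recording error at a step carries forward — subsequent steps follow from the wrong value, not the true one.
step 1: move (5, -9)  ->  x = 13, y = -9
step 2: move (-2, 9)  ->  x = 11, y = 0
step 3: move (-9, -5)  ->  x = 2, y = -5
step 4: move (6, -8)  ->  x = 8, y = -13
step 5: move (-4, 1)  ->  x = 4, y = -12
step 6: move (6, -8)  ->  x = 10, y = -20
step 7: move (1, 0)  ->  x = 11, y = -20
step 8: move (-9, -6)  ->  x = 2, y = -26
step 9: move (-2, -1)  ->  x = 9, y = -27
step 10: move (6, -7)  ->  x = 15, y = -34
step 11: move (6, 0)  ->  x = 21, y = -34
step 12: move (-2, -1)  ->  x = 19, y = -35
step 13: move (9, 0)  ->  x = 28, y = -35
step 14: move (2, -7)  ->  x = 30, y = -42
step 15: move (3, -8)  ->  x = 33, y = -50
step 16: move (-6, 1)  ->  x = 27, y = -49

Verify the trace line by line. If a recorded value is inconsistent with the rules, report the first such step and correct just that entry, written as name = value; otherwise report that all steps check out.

Recomputing the run from the initial state:
step 1: x = 13, y = -9
step 2: x = 11, y = 0
step 3: x = 2, y = -5
step 4: x = 8, y = -13
step 5: x = 4, y = -12
step 6: x = 10, y = -20
step 7: x = 11, y = -20
step 8: x = 2, y = -26
step 9: x = 0, y = -27
step 10: x = 6, y = -34
step 11: x = 12, y = -34
step 12: x = 10, y = -35
step 13: x = 19, y = -35
step 14: x = 21, y = -42
step 15: x = 24, y = -50
step 16: x = 18, y = -49
The first disagreement with the trace is at step 9, where the value should be x = 0.

step 9, x = 0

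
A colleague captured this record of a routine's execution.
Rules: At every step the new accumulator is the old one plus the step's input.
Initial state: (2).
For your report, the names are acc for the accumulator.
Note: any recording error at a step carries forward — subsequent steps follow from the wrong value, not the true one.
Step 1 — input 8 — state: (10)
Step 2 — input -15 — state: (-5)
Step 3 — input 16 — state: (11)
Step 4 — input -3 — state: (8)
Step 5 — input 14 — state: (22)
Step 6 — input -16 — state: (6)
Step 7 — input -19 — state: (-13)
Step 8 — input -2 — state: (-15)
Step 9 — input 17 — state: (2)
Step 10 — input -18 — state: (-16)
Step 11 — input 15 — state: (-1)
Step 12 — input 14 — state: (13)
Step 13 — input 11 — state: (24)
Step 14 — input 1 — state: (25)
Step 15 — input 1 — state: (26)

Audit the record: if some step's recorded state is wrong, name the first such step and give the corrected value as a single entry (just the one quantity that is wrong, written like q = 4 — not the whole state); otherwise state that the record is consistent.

no error

Step 1: acc = 2 + 8 = 10 — same as recorded.
Step 2: acc = 10 + -15 = -5 — exactly as logged.
Step 3: acc = -5 + 16 = 11 — consistent with the record.
Step 4: acc = 11 + -3 = 8 — matches.
Step 5: acc = 8 + 14 = 22 — no discrepancy.
Step 6: acc = 22 + -16 = 6 — consistent with the record.
Step 7: acc = 6 + -19 = -13 — no discrepancy.
Step 8: acc = -13 + -2 = -15 — consistent with the record.
Step 9: acc = -15 + 17 = 2 — exactly as logged.
Step 10: acc = 2 + -18 = -16 — confirmed correct.
Step 11: acc = -16 + 15 = -1 — in agreement.
Step 12: acc = -1 + 14 = 13 — verified.
Step 13: acc = 13 + 11 = 24 — consistent with the record.
Step 14: acc = 24 + 1 = 25 — matches.
Step 15: acc = 25 + 1 = 26 — exactly as logged.
All entries verified; no error found.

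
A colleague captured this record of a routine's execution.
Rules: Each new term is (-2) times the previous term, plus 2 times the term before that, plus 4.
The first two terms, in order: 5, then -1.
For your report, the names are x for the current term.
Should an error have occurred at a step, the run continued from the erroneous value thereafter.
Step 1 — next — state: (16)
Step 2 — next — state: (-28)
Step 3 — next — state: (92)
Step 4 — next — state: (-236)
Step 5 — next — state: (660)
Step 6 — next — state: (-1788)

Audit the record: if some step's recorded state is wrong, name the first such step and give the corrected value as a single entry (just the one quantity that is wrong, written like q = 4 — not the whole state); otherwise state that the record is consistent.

Recomputing the run from the initial state:
step 1: x = 16
step 2: x = -30
step 3: x = 96
step 4: x = -248
step 5: x = 692
step 6: x = -1876
The first disagreement with the record is at step 2, where the value should be x = -30.

step 2, x = -30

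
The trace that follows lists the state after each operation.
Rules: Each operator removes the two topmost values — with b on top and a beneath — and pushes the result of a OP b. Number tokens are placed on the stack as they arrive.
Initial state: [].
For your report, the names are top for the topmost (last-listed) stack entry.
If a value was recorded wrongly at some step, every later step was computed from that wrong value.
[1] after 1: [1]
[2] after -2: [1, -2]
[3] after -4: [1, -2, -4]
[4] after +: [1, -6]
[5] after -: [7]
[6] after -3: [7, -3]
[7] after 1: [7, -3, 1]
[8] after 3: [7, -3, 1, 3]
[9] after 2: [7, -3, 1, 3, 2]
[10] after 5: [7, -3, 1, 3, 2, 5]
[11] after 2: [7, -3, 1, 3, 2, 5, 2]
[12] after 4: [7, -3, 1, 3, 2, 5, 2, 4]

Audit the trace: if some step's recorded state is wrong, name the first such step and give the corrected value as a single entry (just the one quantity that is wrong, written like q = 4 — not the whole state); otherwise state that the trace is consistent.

step 1: push 1: top = 1 -> verified
step 2: push -2: top = -2 -> exactly as logged
step 3: push -4: top = -4 -> matches
step 4: -2 + -4 = -6 -> checks out
step 5: 1 - -6 = 7 -> checks out
step 6: push -3: top = -3 -> agrees with the trace
step 7: push 1: top = 1 -> no discrepancy
step 8: push 3: top = 3 -> consistent with the trace
step 9: push 2: top = 2 -> verified
step 10: push 5: top = 5 -> verified
step 11: push 2: top = 2 -> exactly as logged
step 12: push 4: top = 4 -> agrees with the trace
All entries verified; no error found.

no error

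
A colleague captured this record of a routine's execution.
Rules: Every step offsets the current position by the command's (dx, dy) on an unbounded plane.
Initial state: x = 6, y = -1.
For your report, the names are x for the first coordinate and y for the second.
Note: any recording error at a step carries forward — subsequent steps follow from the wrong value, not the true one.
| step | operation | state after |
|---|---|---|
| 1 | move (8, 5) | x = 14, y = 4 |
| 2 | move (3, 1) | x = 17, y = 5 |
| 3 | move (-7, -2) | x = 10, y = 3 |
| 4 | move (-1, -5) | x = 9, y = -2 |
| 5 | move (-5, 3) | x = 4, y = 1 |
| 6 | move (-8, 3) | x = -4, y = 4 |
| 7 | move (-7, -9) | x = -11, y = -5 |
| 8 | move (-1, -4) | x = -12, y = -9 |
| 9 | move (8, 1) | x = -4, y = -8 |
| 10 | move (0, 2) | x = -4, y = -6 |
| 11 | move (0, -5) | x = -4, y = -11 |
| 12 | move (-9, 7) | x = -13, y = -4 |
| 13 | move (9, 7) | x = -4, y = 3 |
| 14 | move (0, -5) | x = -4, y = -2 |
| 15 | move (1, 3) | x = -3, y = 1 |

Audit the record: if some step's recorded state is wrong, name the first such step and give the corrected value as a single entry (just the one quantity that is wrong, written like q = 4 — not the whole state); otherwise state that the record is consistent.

Recomputing the run from the initial state:
step 1: x = 14, y = 4
step 2: x = 17, y = 5
step 3: x = 10, y = 3
step 4: x = 9, y = -2
step 5: x = 4, y = 1
step 6: x = -4, y = 4
step 7: x = -11, y = -5
step 8: x = -12, y = -9
step 9: x = -4, y = -8
step 10: x = -4, y = -6
step 11: x = -4, y = -11
step 12: x = -13, y = -4
step 13: x = -4, y = 3
step 14: x = -4, y = -2
step 15: x = -3, y = 1
This matches the record at every step.

no error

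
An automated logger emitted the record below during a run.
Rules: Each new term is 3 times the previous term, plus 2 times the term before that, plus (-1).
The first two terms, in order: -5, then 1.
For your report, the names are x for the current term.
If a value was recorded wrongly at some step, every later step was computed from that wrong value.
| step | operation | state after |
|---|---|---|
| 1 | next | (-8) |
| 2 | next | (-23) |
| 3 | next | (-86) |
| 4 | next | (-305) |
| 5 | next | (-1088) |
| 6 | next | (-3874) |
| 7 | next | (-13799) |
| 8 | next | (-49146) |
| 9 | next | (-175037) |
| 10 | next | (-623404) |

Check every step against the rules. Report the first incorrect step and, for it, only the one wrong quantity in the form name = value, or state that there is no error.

step 6, x = -3875

Recomputing the run from the initial state:
step 1: x = -8
step 2: x = -23
step 3: x = -86
step 4: x = -305
step 5: x = -1088
step 6: x = -3875
step 7: x = -13802
step 8: x = -49157
step 9: x = -175076
step 10: x = -623543
The first disagreement with the record is at step 6, where the value should be x = -3875.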